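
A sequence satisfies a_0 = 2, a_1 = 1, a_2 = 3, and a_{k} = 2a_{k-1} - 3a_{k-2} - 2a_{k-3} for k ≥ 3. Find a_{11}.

The ordinary generating function has denominator 1 - 2q + 3q^2 + 2q^3.
Iterating the recurrence: a_0,…,a_{11} = 2, 1, 3, -1, -13, -29, -17, 79, 267, 331, -297, -2121.

-2121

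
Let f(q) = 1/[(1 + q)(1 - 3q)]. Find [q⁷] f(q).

Partial fractions give a closed form: a_n = (1/4)·(-1)^n + (3/4)·3^n.
At n = 7: a_7 = 1640.

1640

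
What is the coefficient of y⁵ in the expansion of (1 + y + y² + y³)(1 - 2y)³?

(1 + y + y² + y³) has coefficients 1,1,1,1 for degrees 0…3.
(1 - 2y)³ has coefficients 1,-6,12,-8,0,0 for degrees 0…5.
[y⁵] = 1·0 + 1·0 + 1·(-8) + 1·12 = 4.

4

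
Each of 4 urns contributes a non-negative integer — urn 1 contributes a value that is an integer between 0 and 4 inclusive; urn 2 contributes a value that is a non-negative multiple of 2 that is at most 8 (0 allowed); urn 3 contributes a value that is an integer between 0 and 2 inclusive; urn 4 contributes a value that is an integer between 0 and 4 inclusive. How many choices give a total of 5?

25

The generating function for the choices is (1 + x + x² + x³ + x⁴)·(1 + x² + x⁴ + x⁶ + x⁸)·(1 + x + x²)·(1 + x + x² + x³ + x⁴); the count is [x⁵].
(1 + x + x² + x³ + x⁴) has coefficients 1,1,1,1,1 for degrees 0…4.
(1 + x² + x⁴ + x⁶ + x⁸) has coefficients 1,0,1,0,1,0 for degrees 0…5.
Multiplying by (1 + x + x²) gives running coefficients 1,1,2,1,2,1 for degrees 0…5.
Finally multiplying by (1 + x + x² + x³ + x⁴), the product of all factors after the first has coefficients 1,2,4,5,7,7 for degrees 0…5.
[x⁵] = 1·7 + 1·7 + 1·5 + 1·4 + 1·2 = 25.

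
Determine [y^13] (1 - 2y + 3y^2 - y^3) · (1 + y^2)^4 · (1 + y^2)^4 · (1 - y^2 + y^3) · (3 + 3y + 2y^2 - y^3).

826

(1 - 2y + 3y^2 - y^3) has coefficients 1,-2,3,-1 for degrees 0…3.
(1 + y^2)^4 has coefficients 1,0,4,0,6,0,4,0,1,0,0,0,0,0 for degrees 0…13.
Multiplying by (1 + y^2)^4 gives running coefficients 1,0,8,0,28,0,56,0,70,0,56,0,28,0 for degrees 0…13.
Multiplying by (1 - y^2 + y^3) gives running coefficients 1,0,7,1,20,8,28,28,14,56,-14,70,-28,56 for degrees 0…13.
Finally multiplying by (3 + 3y + 2y^2 - y^3), the product of all factors after the first has coefficients 3,3,23,23,77,79,147,164,174,238,126,266,42,238 for degrees 0…13.
[y^13] = 1·238 − 2·42 + 3·266 − 1·126 = 826.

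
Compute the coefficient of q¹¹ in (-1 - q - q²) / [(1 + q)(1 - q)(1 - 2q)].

Partial fractions give a closed form: a_n = (-1/6)·(-1)^n + (3/2)·1^n + (-7/3)·2^n.
At n = 11: a_11 = -4777.

-4777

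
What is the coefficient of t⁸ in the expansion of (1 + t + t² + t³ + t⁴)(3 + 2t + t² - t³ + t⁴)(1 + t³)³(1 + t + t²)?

86

(1 + t + t² + t³ + t⁴) has coefficients 1,1,1,1,1 for degrees 0…4.
(3 + 2t + t² - t³ + t⁴) has coefficients 3,2,1,-1,1,0,0,0,0 for degrees 0…8.
Multiplying by (1 + t³)³ gives running coefficients 3,2,1,8,7,3,6,9,3 for degrees 0…8.
Finally multiplying by (1 + t + t²), the product of all factors after the first has coefficients 3,5,6,11,16,18,16,18,18 for degrees 0…8.
[t⁸] = 1·18 + 1·18 + 1·16 + 1·18 + 1·16 = 86.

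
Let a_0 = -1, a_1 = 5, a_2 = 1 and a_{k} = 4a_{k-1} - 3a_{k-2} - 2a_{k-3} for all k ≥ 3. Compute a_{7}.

The ordinary generating function has denominator 1 - 4t + 3t^2 + 2t^3.
Iterating the recurrence: a_0,…,a_{7} = -1, 5, 1, -9, -49, -171, -519, -1465.

-1465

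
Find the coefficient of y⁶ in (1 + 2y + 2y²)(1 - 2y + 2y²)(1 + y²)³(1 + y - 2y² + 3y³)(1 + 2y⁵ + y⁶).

2

(1 + 2y + 2y²) has coefficients 1,2,2 for degrees 0…2.
(1 - 2y + 2y²) has coefficients 1,-2,2,0,0,0,0 for degrees 0…6.
Multiplying by (1 + y²)³ gives running coefficients 1,-2,5,-6,9,-6,7 for degrees 0…6.
Multiplying by (1 + y - 2y² + 3y³) gives running coefficients 1,-1,1,6,-13,30,-35 for degrees 0…6.
Finally multiplying by (1 + 2y⁵ + y⁶), the product of all factors after the first has coefficients 1,-1,1,6,-13,32,-36 for degrees 0…6.
[y⁶] = 1·(-36) + 2·32 + 2·(-13) = 2.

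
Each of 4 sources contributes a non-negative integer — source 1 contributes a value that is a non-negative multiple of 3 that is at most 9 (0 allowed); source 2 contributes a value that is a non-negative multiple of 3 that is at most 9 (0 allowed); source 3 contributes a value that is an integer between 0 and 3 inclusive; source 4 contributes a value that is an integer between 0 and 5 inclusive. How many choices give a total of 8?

The generating function for the choices is (1 + q³ + q⁶ + q⁹)·(1 + q³ + q⁶ + q⁹)·(1 + q + q² + q³)·(1 + q + q² + q³ + q⁴ + q⁵); the count is [q⁸].
(1 + q³ + q⁶ + q⁹) has coefficients 1,0,0,1,0,0,1,0,0 for degrees 0…8.
(1 + q³ + q⁶ + q⁹) has coefficients 1,0,0,1,0,0,1,0,0 for degrees 0…8.
Multiplying by (1 + q + q² + q³) gives running coefficients 1,1,1,2,1,1,2,1,1 for degrees 0…8.
Finally multiplying by (1 + q + q² + q³ + q⁴ + q⁵), the product of all factors after the first has coefficients 1,2,3,5,6,7,8,8,8 for degrees 0…8.
[q⁸] = 1·8 + 1·7 + 1·3 = 18.

18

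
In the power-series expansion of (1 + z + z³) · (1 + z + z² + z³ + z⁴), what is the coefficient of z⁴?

3

(1 + z + z³) has coefficients 1,1,0,1 for degrees 0…3.
(1 + z + z² + z³ + z⁴) has coefficients 1,1,1,1,1 for degrees 0…4.
[z⁴] = 1·1 + 1·1 + 1·1 = 3.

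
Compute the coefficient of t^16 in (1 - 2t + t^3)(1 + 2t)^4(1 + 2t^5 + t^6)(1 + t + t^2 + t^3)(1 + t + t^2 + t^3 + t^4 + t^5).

(1 - 2t + t^3) has coefficients 1,-2,0,1 for degrees 0…3.
(1 + 2t)^4 has coefficients 1,8,24,32,16,0,0,0,0,0,0,0,0,0,0,0,0 for degrees 0…16.
Multiplying by (1 + 2t^5 + t^6) gives running coefficients 1,8,24,32,16,2,17,56,88,64,16,0,0,0,0,0,0 for degrees 0…16.
Multiplying by (1 + t + t^2 + t^3) gives running coefficients 1,9,33,65,80,74,67,91,163,225,224,168,80,16,0,0,0 for degrees 0…16.
Finally multiplying by (1 + t + t^2 + t^3 + t^4 + t^5), the product of all factors after the first has coefficients 1,10,43,108,188,262,328,410,540,700,844,938,951,876,713,488,264 for degrees 0…16.
[t^16] = 1·264 − 2·488 + 1·876 = 164.

164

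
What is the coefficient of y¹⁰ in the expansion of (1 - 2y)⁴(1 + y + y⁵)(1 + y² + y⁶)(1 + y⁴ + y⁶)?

(1 - 2y)⁴ has coefficients 1,-8,24,-32,16 for degrees 0…4.
(1 + y + y⁵) has coefficients 1,1,0,0,0,1,0,0,0,0,0 for degrees 0…10.
Multiplying by (1 + y² + y⁶) gives running coefficients 1,1,1,1,0,1,1,2,0,0,0 for degrees 0…10.
Finally multiplying by (1 + y⁴ + y⁶), the product of all factors after the first has coefficients 1,1,1,1,1,2,3,4,1,2,1 for degrees 0…10.
[y¹⁰] = 1·1 − 8·2 + 24·1 − 32·4 + 16·3 = -71.

-71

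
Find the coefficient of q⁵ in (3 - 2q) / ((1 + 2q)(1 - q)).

-85

Partial fractions give a closed form: a_n = (8/3)·(-2)^n + (1/3)·1^n.
At n = 5: a_5 = -85.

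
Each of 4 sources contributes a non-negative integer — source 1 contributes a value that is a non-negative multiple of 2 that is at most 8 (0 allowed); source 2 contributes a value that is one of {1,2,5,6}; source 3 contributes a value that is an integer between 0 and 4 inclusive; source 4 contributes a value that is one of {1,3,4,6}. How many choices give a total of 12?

The generating function for the choices is (1 + t^2 + t^4 + t^6 + t^8)·(t + t^2 + t^5 + t^6)·(1 + t + t^2 + t^3 + t^4)·(t + t^3 + t^4 + t^6); the count is [t^12].
(1 + t^2 + t^4 + t^6 + t^8) has coefficients 1,0,1,0,1,0,1,0,1 for degrees 0…8.
(t + t^2 + t^5 + t^6) has coefficients 0,1,1,0,0,1,1,0,0,0,0,0,0 for degrees 0…12.
Multiplying by (1 + t + t^2 + t^3 + t^4) gives running coefficients 0,1,2,2,2,3,3,2,2,2,1,0,0 for degrees 0…12.
Finally multiplying by (t + t^3 + t^4 + t^6), the product of all factors after the first has coefficients 0,0,1,2,3,5,7,8,9,10,9,8,7 for degrees 0…12.
[t^12] = 1·7 + 1·9 + 1·9 + 1·7 + 1·3 = 35.

35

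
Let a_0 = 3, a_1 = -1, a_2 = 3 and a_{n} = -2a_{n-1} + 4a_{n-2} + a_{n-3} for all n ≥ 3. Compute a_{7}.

The ordinary generating function has denominator 1 + 2x - 4x^2 - x^3.
Iterating the recurrence: a_0,…,a_{7} = 3, -1, 3, -7, 25, -75, 243, -761.

-761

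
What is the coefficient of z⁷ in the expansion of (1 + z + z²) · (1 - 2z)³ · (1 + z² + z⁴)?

-10

(1 + z + z²) has coefficients 1,1,1 for degrees 0…2.
(1 - 2z)³ has coefficients 1,-6,12,-8,0,0,0,0 for degrees 0…7.
Finally multiplying by (1 + z² + z⁴), the product of all factors after the first has coefficients 1,-6,13,-14,13,-14,12,-8 for degrees 0…7.
[z⁷] = 1·(-8) + 1·12 + 1·(-14) = -10.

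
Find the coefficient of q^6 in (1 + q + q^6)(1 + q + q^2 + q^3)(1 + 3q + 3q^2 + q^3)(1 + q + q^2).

32

(1 + q + q^6) has coefficients 1,1,0,0,0,0,1 for degrees 0…6.
(1 + q + q^2 + q^3) has coefficients 1,1,1,1,0,0,0 for degrees 0…6.
Multiplying by (1 + 3q + 3q^2 + q^3) gives running coefficients 1,4,7,8,7,4,1 for degrees 0…6.
Finally multiplying by (1 + q + q^2), the product of all factors after the first has coefficients 1,5,12,19,22,19,12 for degrees 0…6.
[q^6] = 1·12 + 1·19 + 1·1 = 32.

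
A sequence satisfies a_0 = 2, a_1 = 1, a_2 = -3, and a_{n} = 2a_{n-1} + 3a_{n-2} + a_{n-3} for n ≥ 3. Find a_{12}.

The ordinary generating function has denominator 1 - 2t - 3t^2 - t^3.
Iterating the recurrence: a_0,…,a_{12} = 2, 1, -3, -1, -10, -26, -83, -254, -783, -2411, -7425, -22866, -70418.

-70418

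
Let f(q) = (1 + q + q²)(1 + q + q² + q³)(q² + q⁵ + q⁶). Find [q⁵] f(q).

4

(1 + q + q²) has coefficients 1,1,1 for degrees 0…2.
(1 + q + q² + q³) has coefficients 1,1,1,1,0,0 for degrees 0…5.
Finally multiplying by (q² + q⁵ + q⁶), the product of all factors after the first has coefficients 0,0,1,1,1,2 for degrees 0…5.
[q⁵] = 1·2 + 1·1 + 1·1 = 4.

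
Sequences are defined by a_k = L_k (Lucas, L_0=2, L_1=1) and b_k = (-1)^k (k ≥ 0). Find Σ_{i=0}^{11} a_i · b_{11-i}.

This is [x^11] in the product of the two ordinary generating functions.
Σ = 2·(-1) + 1·1 + 3·(-1) + 4·1 + 7·(-1) + 11·1 + 18·(-1) + 29·1 + 47·(-1) + 76·1 + 123·(-1) + 199·1 = 120.

120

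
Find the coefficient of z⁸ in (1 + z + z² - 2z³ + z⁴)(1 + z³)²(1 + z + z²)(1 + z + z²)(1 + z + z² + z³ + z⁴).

45

(1 + z + z² - 2z³ + z⁴) has coefficients 1,1,1,-2,1 for degrees 0…4.
(1 + z³)² has coefficients 1,0,0,2,0,0,1,0,0 for degrees 0…8.
Multiplying by (1 + z + z²) gives running coefficients 1,1,1,2,2,2,1,1,1 for degrees 0…8.
Multiplying by (1 + z + z²) gives running coefficients 1,2,3,4,5,6,5,4,3 for degrees 0…8.
Finally multiplying by (1 + z + z² + z³ + z⁴), the product of all factors after the first has coefficients 1,3,6,10,15,20,23,24,23 for degrees 0…8.
[z⁸] = 1·23 + 1·24 + 1·23 − 2·20 + 1·15 = 45.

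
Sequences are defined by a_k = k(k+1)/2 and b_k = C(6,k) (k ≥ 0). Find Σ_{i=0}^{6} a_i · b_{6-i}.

432

Write out a_i and b_{6-i} for i = 0,…,6 and sum the products.
Σ = 0·1 + 1·6 + 3·15 + 6·20 + 10·15 + 15·6 + 21·1 = 432.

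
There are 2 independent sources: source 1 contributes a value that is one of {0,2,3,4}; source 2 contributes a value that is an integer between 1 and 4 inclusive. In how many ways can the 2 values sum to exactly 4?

The generating function for the choices is (1 + t² + t³ + t⁴)·(t + t² + t³ + t⁴); the count is [t⁴].
(1 + t² + t³ + t⁴) has coefficients 1,0,1,1,1 for degrees 0…4.
(t + t² + t³ + t⁴) has coefficients 0,1,1,1,1 for degrees 0…4.
[t⁴] = 1·1 + 1·1 + 1·1 + 1·0 = 3.

3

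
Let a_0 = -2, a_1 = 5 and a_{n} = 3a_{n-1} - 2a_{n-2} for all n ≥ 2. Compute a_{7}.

The ordinary generating function has denominator 1 - 3y + 2y^2.
Iterating the recurrence: a_0,…,a_{7} = -2, 5, 19, 47, 103, 215, 439, 887.

887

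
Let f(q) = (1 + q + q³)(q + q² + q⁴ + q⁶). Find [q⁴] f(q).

2

(1 + q + q³) has coefficients 1,1,0,1 for degrees 0…3.
(q + q² + q⁴ + q⁶) has coefficients 0,1,1,0,1 for degrees 0…4.
[q⁴] = 1·1 + 1·0 + 1·1 = 2.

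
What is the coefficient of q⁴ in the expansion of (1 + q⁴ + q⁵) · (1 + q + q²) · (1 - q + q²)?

2

(1 + q⁴ + q⁵) has coefficients 1,0,0,0,1 for degrees 0…4.
(1 + q + q²) has coefficients 1,1,1,0,0 for degrees 0…4.
Finally multiplying by (1 - q + q²), the product of all factors after the first has coefficients 1,0,1,0,1 for degrees 0…4.
[q⁴] = 1·1 + 1·1 = 2.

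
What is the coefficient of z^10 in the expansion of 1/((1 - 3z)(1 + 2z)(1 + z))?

27391

Partial fractions give a closed form: a_n = (9/20)·3^n + (4/5)·(-2)^n + (-1/4)·(-1)^n.
At n = 10: a_10 = 27391.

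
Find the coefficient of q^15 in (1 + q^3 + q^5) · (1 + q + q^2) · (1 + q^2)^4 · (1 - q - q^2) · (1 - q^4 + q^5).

(1 + q^3 + q^5) has coefficients 1,0,0,1,0,1 for degrees 0…5.
(1 + q + q^2) has coefficients 1,1,1,0,0,0,0,0,0,0,0,0,0,0,0,0 for degrees 0…15.
Multiplying by (1 + q^2)^4 gives running coefficients 1,1,5,4,10,6,10,4,5,1,1,0,0,0,0,0 for degrees 0…15.
Multiplying by (1 - q - q^2) gives running coefficients 1,0,3,-2,1,-8,-6,-12,-9,-8,-5,-2,-1,0,0,0 for degrees 0…15.
Finally multiplying by (1 - q^4 + q^5), the product of all factors after the first has coefficients 1,0,3,-2,0,-7,-9,-7,-12,1,-7,4,-4,-1,-3,-3 for degrees 0…15.
[q^15] = 1·(-3) + 1·(-4) + 1·(-7) = -14.

-14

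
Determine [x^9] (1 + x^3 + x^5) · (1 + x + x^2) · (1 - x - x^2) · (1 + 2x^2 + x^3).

-7

(1 + x^3 + x^5) has coefficients 1,0,0,1,0,1 for degrees 0…5.
(1 + x + x^2) has coefficients 1,1,1,0,0,0,0,0,0,0 for degrees 0…9.
Multiplying by (1 - x - x^2) gives running coefficients 1,0,-1,-2,-1,0,0,0,0,0 for degrees 0…9.
Finally multiplying by (1 + 2x^2 + x^3), the product of all factors after the first has coefficients 1,0,1,-1,-3,-5,-4,-1,0,0 for degrees 0…9.
[x^9] = 1·0 + 1·(-4) + 1·(-3) = -7.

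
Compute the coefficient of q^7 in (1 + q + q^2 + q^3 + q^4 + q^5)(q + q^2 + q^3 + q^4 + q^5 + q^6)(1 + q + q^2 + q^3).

(1 + q + q^2 + q^3 + q^4 + q^5) has coefficients 1,1,1,1,1,1 for degrees 0…5.
(q + q^2 + q^3 + q^4 + q^5 + q^6) has coefficients 0,1,1,1,1,1,1,0 for degrees 0…7.
Finally multiplying by (1 + q + q^2 + q^3), the product of all factors after the first has coefficients 0,1,2,3,4,4,4,3 for degrees 0…7.
[q^7] = 1·3 + 1·4 + 1·4 + 1·4 + 1·3 + 1·2 = 20.

20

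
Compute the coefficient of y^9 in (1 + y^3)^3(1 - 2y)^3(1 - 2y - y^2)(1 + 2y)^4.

-789

(1 + y^3)^3 has coefficients 1,0,0,3,0,0,3,0,0,1 for degrees 0…9.
(1 - 2y)^3 has coefficients 1,-6,12,-8,0,0,0,0,0,0 for degrees 0…9.
Multiplying by (1 - 2y - y^2) gives running coefficients 1,-8,23,-26,4,8,0,0,0,0 for degrees 0…9.
Finally multiplying by (1 + 2y)^4, the product of all factors after the first has coefficients 1,0,-17,-2,108,24,-304,-96,320,128 for degrees 0…9.
[y^9] = 1·128 + 3·(-304) + 3·(-2) + 1·1 = -789.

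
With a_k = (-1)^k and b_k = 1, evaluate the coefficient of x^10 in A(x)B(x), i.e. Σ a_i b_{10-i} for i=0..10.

This is [x^10] in the product of the two ordinary generating functions.
Σ = 1·1 − 1·1 + 1·1 − 1·1 + 1·1 − 1·1 + 1·1 − 1·1 + 1·1 − 1·1 + 1·1 = 1.

1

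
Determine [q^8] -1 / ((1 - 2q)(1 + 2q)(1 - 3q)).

Partial fractions give a closed form: a_n = (1)·2^n + (-1/5)·(-2)^n + (-9/5)·3^n.
At n = 8: a_8 = -11605.

-11605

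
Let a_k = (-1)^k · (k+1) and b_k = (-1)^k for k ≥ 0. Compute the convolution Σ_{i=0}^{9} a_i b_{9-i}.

-55

Write out a_i and b_{9-i} for i = 0,…,9 and sum the products.
Σ = 1·(-1) − 2·1 + 3·(-1) − 4·1 + 5·(-1) − 6·1 + 7·(-1) − 8·1 + 9·(-1) − 10·1 = -55.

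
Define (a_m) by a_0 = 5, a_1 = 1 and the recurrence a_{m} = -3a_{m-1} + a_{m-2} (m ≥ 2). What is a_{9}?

-6665

The ordinary generating function has denominator 1 + 3x - x^2.
Iterating the recurrence: a_0,…,a_{9} = 5, 1, 2, -5, 17, -56, 185, -611, 2018, -6665.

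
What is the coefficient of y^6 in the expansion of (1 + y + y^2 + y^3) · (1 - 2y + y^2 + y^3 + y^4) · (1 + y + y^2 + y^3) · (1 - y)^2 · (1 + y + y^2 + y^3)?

2

(1 + y + y^2 + y^3) has coefficients 1,1,1,1 for degrees 0…3.
(1 - 2y + y^2 + y^3 + y^4) has coefficients 1,-2,1,1,1,0,0 for degrees 0…6.
Multiplying by (1 + y + y^2 + y^3) gives running coefficients 1,-1,0,1,1,3,2 for degrees 0…6.
Multiplying by (1 - y)^2 gives running coefficients 1,-3,3,0,-1,2,-3 for degrees 0…6.
Finally multiplying by (1 + y + y^2 + y^3), the product of all factors after the first has coefficients 1,-2,1,1,-1,4,-2 for degrees 0…6.
[y^6] = 1·(-2) + 1·4 + 1·(-1) + 1·1 = 2.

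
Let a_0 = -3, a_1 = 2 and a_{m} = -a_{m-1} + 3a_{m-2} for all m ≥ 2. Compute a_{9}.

2969

The ordinary generating function has denominator 1 + t - 3t^2.
Iterating the recurrence: a_0,…,a_{9} = -3, 2, -11, 17, -50, 101, -251, 554, -1307, 2969.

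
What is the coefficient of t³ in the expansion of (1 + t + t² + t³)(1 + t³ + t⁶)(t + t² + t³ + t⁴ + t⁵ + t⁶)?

(1 + t + t² + t³) has coefficients 1,1,1,1 for degrees 0…3.
(1 + t³ + t⁶) has coefficients 1,0,0,1 for degrees 0…3.
Finally multiplying by (t + t² + t³ + t⁴ + t⁵ + t⁶), the product of all factors after the first has coefficients 0,1,1,1 for degrees 0…3.
[t³] = 1·1 + 1·1 + 1·1 + 1·0 = 3.

3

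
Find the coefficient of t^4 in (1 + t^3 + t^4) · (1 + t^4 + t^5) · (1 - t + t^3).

1

(1 + t^3 + t^4) has coefficients 1,0,0,1,1 for degrees 0…4.
(1 + t^4 + t^5) has coefficients 1,0,0,0,1 for degrees 0…4.
Finally multiplying by (1 - t + t^3), the product of all factors after the first has coefficients 1,-1,0,1,1 for degrees 0…4.
[t^4] = 1·1 + 1·(-1) + 1·1 = 1.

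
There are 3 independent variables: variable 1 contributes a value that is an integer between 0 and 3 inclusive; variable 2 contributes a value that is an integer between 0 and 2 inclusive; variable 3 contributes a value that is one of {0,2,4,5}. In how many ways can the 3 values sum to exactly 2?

The generating function for the choices is (1 + x + x^2 + x^3)·(1 + x + x^2)·(1 + x^2 + x^4 + x^5); the count is [x^2].
(1 + x + x^2 + x^3) has coefficients 1,1,1 for degrees 0…2.
(1 + x + x^2) has coefficients 1,1,1 for degrees 0…2.
Finally multiplying by (1 + x^2 + x^4 + x^5), the product of all factors after the first has coefficients 1,1,2 for degrees 0…2.
[x^2] = 1·2 + 1·1 + 1·1 = 4.

4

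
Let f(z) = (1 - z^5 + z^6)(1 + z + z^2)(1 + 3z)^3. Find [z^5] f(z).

(1 - z^5 + z^6) has coefficients 1,0,0,0,0,-1 for degrees 0…5.
(1 + z + z^2) has coefficients 1,1,1,0,0,0 for degrees 0…5.
Finally multiplying by (1 + 3z)^3, the product of all factors after the first has coefficients 1,10,37,63,54,27 for degrees 0…5.
[z^5] = 1·27 − 1·1 = 26.

26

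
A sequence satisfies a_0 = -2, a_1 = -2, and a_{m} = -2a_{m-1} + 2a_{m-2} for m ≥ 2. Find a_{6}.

64

The ordinary generating function has denominator 1 + 2q - 2q^2.
Iterating the recurrence: a_0,…,a_{6} = -2, -2, 0, -4, 8, -24, 64.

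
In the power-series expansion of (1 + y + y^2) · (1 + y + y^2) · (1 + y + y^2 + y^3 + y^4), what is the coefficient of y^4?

9

(1 + y + y^2) has coefficients 1,1,1 for degrees 0…2.
(1 + y + y^2) has coefficients 1,1,1,0,0 for degrees 0…4.
Finally multiplying by (1 + y + y^2 + y^3 + y^4), the product of all factors after the first has coefficients 1,2,3,3,3 for degrees 0…4.
[y^4] = 1·3 + 1·3 + 1·3 = 9.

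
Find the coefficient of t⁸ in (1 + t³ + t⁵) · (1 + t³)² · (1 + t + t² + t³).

6

(1 + t³ + t⁵) has coefficients 1,0,0,1,0,1 for degrees 0…5.
(1 + t³)² has coefficients 1,0,0,2,0,0,1,0,0 for degrees 0…8.
Finally multiplying by (1 + t + t² + t³), the product of all factors after the first has coefficients 1,1,1,3,2,2,3,1,1 for degrees 0…8.
[t⁸] = 1·1 + 1·2 + 1·3 = 6.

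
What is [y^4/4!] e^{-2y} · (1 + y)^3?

16

The EGF product rule gives c_4 = Σ_{k_1+k_2=4} C(4; k_1,k_2) · ∏ g_i(k_i), where e^{-2y} gives (-2)^k; (1+y)^3 gives the falling factorial (3)_k.
g_1(k) for k = 0…4: 1, -2, 4, -8, 16.
g_2(k) for k = 0…4: 1, 3, 6, 6, 0.
c_4 = Σ_k C(4,k)·g_1(k)·g_2(4−k) = 4·(-2)·6 + 6·4·6 + 4·(-8)·3 + 1·16·1 = −48 + 144 − 96 + 16 = 16.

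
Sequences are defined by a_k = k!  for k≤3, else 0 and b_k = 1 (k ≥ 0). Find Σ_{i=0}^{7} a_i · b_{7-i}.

This is [x^7] in the product of the two ordinary generating functions.
Σ = 1·1 + 1·1 + 2·1 + 6·1 + 0·1 + 0·1 + 0·1 + 0·1 = 10.

10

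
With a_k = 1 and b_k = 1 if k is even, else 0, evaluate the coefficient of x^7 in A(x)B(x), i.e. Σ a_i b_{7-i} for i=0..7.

4

Write out a_i and b_{7-i} for i = 0,…,7 and sum the products.
Σ = 1·0 + 1·1 + 1·0 + 1·1 + 1·0 + 1·1 + 1·0 + 1·1 = 4.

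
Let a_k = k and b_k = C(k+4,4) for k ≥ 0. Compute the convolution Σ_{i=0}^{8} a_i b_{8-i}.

1716

This is [x^8] in the product of the two ordinary generating functions.
Σ = 0·495 + 1·330 + 2·210 + 3·126 + 4·70 + 5·35 + 6·15 + 7·5 + 8·1 = 1716.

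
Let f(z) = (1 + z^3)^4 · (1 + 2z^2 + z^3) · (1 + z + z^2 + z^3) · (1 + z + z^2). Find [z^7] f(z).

56

(1 + z^3)^4 has coefficients 1,0,0,4,0,0,6,0 for degrees 0…7.
(1 + 2z^2 + z^3) has coefficients 1,0,2,1,0,0,0,0 for degrees 0…7.
Multiplying by (1 + z + z^2 + z^3) gives running coefficients 1,1,3,4,3,3,1,0 for degrees 0…7.
Finally multiplying by (1 + z + z^2), the product of all factors after the first has coefficients 1,2,5,8,10,10,7,4 for degrees 0…7.
[z^7] = 1·4 + 4·10 + 6·2 = 56.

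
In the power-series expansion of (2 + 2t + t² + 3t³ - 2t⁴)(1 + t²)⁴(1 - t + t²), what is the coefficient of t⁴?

(2 + 2t + t² + 3t³ - 2t⁴) has coefficients 2,2,1,3,-2 for degrees 0…4.
(1 + t²)⁴ has coefficients 1,0,4,0,6 for degrees 0…4.
Finally multiplying by (1 - t + t²), the product of all factors after the first has coefficients 1,-1,5,-4,10 for degrees 0…4.
[t⁴] = 2·10 + 2·(-4) + 1·5 + 3·(-1) − 2·1 = 12.

12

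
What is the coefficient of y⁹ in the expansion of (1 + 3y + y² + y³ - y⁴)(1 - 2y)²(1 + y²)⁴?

(1 + 3y + y² + y³ - y⁴) has coefficients 1,3,1,1,-1 for degrees 0…4.
(1 - 2y)² has coefficients 1,-4,4,0,0,0,0,0,0,0 for degrees 0…9.
Finally multiplying by (1 + y²)⁴, the product of all factors after the first has coefficients 1,-4,8,-16,22,-24,28,-16,17,-4 for degrees 0…9.
[y⁹] = 1·(-4) + 3·17 + 1·(-16) + 1·28 − 1·(-24) = 83.

83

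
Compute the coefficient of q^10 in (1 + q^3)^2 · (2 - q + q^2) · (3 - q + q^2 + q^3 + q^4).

(1 + q^3)^2 has coefficients 1,0,0,2,0,0,1 for degrees 0…6.
(2 - q + q^2) has coefficients 2,-1,1,0,0,0,0,0,0,0,0 for degrees 0…10.
Finally multiplying by (3 - q + q^2 + q^3 + q^4), the product of all factors after the first has coefficients 6,-5,6,0,2,0,1,0,0,0,0 for degrees 0…10.
[q^10] = 1·0 + 2·0 + 1·2 = 2.

2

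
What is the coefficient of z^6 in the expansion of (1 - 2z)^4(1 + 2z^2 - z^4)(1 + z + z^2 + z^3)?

-33

(1 - 2z)^4 has coefficients 1,-8,24,-32,16 for degrees 0…4.
(1 + 2z^2 - z^4) has coefficients 1,0,2,0,-1,0,0 for degrees 0…6.
Finally multiplying by (1 + z + z^2 + z^3), the product of all factors after the first has coefficients 1,1,3,3,1,1,-1 for degrees 0…6.
[z^6] = 1·(-1) − 8·1 + 24·1 − 32·3 + 16·3 = -33.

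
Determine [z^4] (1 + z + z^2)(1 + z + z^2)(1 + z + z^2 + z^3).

(1 + z + z^2) has coefficients 1,1,1 for degrees 0…2.
(1 + z + z^2) has coefficients 1,1,1,0,0 for degrees 0…4.
Finally multiplying by (1 + z + z^2 + z^3), the product of all factors after the first has coefficients 1,2,3,3,2 for degrees 0…4.
[z^4] = 1·2 + 1·3 + 1·3 = 8.

8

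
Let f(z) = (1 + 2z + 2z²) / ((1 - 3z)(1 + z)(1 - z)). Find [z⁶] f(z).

The denominator gives the recurrence a_n = 3a_(n−1) + a_(n−2) − 3a_(n−3) for n ≥ 3; the numerator fixes a_0 = 1, a_1 = 5, a_2 = 18.
Iterating: 1, 5, 18, 56, 171, 515, 1548, so a_6 = 1548.

1548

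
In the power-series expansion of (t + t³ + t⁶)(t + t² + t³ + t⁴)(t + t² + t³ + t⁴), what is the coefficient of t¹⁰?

5

(t + t³ + t⁶) has coefficients 0,1,0,1,0,0,1 for degrees 0…6.
(t + t² + t³ + t⁴) has coefficients 0,1,1,1,1,0,0,0,0,0,0 for degrees 0…10.
Finally multiplying by (t + t² + t³ + t⁴), the product of all factors after the first has coefficients 0,0,1,2,3,4,3,2,1,0,0 for degrees 0…10.
[t¹⁰] = 1·0 + 1·2 + 1·3 = 5.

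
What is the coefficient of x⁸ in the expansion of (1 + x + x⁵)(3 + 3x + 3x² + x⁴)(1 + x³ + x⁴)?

(1 + x + x⁵) has coefficients 1,1,0,0,0,1 for degrees 0…5.
(3 + 3x + 3x² + x⁴) has coefficients 3,3,3,0,1,0,0,0,0 for degrees 0…8.
Finally multiplying by (1 + x³ + x⁴), the product of all factors after the first has coefficients 3,3,3,3,7,6,3,1,1 for degrees 0…8.
[x⁸] = 1·1 + 1·1 + 1·3 = 5.

5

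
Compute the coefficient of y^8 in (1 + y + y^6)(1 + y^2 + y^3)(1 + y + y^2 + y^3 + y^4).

3

(1 + y + y^6) has coefficients 1,1,0,0,0,0,1 for degrees 0…6.
(1 + y^2 + y^3) has coefficients 1,0,1,1,0,0,0,0,0 for degrees 0…8.
Finally multiplying by (1 + y + y^2 + y^3 + y^4), the product of all factors after the first has coefficients 1,1,2,3,3,2,2,1,0 for degrees 0…8.
[y^8] = 1·0 + 1·1 + 1·2 = 3.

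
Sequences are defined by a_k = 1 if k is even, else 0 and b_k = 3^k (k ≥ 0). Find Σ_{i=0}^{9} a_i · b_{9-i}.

22143

The convolution is the x^9 coefficient of A(x)B(x).
Σ = 1·19683 + 0·6561 + 1·2187 + 0·729 + 1·243 + 0·81 + 1·27 + 0·9 + 1·3 + 0·1 = 22143.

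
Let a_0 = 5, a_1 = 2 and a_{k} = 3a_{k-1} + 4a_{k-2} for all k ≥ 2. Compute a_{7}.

22934

The ordinary generating function has denominator 1 - 3y - 4y^2.
Iterating the recurrence: a_0,…,a_{7} = 5, 2, 26, 86, 362, 1430, 5738, 22934.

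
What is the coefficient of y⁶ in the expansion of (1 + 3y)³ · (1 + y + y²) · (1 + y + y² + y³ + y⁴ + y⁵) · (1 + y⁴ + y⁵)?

250

(1 + 3y)³ has coefficients 1,9,27,27 for degrees 0…3.
(1 + y + y²) has coefficients 1,1,1,0,0,0,0 for degrees 0…6.
Multiplying by (1 + y + y² + y³ + y⁴ + y⁵) gives running coefficients 1,2,3,3,3,3,2 for degrees 0…6.
Finally multiplying by (1 + y⁴ + y⁵), the product of all factors after the first has coefficients 1,2,3,3,4,6,7 for degrees 0…6.
[y⁶] = 1·7 + 9·6 + 27·4 + 27·3 = 250.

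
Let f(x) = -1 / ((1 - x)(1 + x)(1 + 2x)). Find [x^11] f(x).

Partial fractions give a closed form: a_n = (-1/6)·1^n + (1/2)·(-1)^n + (-4/3)·(-2)^n.
At n = 11: a_11 = 2730.

2730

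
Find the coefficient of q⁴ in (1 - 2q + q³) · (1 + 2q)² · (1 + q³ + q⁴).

7

(1 - 2q + q³) has coefficients 1,-2,0,1 for degrees 0…3.
(1 + 2q)² has coefficients 1,4,4,0,0 for degrees 0…4.
Finally multiplying by (1 + q³ + q⁴), the product of all factors after the first has coefficients 1,4,4,1,5 for degrees 0…4.
[q⁴] = 1·5 − 2·1 + 1·4 = 7.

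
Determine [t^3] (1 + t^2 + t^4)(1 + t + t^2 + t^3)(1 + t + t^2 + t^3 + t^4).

6

(1 + t^2 + t^4) has coefficients 1,0,1,0 for degrees 0…3.
(1 + t + t^2 + t^3) has coefficients 1,1,1,1 for degrees 0…3.
Finally multiplying by (1 + t + t^2 + t^3 + t^4), the product of all factors after the first has coefficients 1,2,3,4 for degrees 0…3.
[t^3] = 1·4 + 1·2 = 6.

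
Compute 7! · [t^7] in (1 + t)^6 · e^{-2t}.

The EGF product rule gives c_7 = Σ_{k_1+k_2=7} C(7; k_1,k_2) · ∏ g_i(k_i), where (1+t)^6 gives the falling factorial (6)_k; e^{-2t} gives (-2)^k.
g_1(k) for k = 0…7: 1, 6, 30, 120, 360, 720, 720, 0.
g_2(k) for k = 0…7: 1, -2, 4, -8, 16, -32, 64, -128.
c_7 = Σ_k C(7,k)·g_1(k)·g_2(7−k) = 1·1·(-128) + 7·6·64 + 21·30·(-32) + 35·120·16 + 35·360·(-8) + 21·720·4 + 7·720·(-2) = −128 + 2688 − 20160 + 67200 − 100800 + 60480 − 10080 = -800.

-800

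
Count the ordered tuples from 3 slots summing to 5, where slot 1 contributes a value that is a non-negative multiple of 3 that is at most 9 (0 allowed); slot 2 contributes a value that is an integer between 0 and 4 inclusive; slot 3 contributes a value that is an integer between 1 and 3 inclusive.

The generating function for the choices is (1 + z^3 + z^6 + z^9)·(1 + z + z^2 + z^3 + z^4)·(z + z^2 + z^3); the count is [z^5].
(1 + z^3 + z^6 + z^9) has coefficients 1,0,0,1,0,0 for degrees 0…5.
(1 + z + z^2 + z^3 + z^4) has coefficients 1,1,1,1,1,0 for degrees 0…5.
Finally multiplying by (z + z^2 + z^3), the product of all factors after the first has coefficients 0,1,2,3,3,3 for degrees 0…5.
[z^5] = 1·3 + 1·2 = 5.

5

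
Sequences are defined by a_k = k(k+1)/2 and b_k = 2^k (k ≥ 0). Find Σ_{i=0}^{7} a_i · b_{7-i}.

The convolution is the t^7 coefficient of A(t)B(t).
Σ = 0·128 + 1·64 + 3·32 + 6·16 + 10·8 + 15·4 + 21·2 + 28·1 = 466.

466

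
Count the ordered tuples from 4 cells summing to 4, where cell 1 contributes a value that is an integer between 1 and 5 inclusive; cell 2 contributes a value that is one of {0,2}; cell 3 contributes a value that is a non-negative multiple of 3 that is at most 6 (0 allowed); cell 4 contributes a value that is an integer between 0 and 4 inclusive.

7

The generating function for the choices is (y + y^2 + y^3 + y^4 + y^5)·(1 + y^2)·(1 + y^3 + y^6)·(1 + y + y^2 + y^3 + y^4); the count is [y^4].
(y + y^2 + y^3 + y^4 + y^5) has coefficients 0,1,1,1,1 for degrees 0…4.
(1 + y^2) has coefficients 1,0,1,0,0 for degrees 0…4.
Multiplying by (1 + y^3 + y^6) gives running coefficients 1,0,1,1,0 for degrees 0…4.
Finally multiplying by (1 + y + y^2 + y^3 + y^4), the product of all factors after the first has coefficients 1,1,2,3,3 for degrees 0…4.
[y^4] = 1·3 + 1·2 + 1·1 + 1·1 = 7.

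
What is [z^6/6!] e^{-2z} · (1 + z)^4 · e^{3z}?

The EGF product rule gives c_6 = Σ_{k_1+k_2+k_3=6} C(6; k_1,k_2,k_3) · ∏ g_i(k_i), where e^{-2z} gives (-2)^k; (1+z)^4 gives the falling factorial (4)_k; e^{3z} gives (3)^k.
g_1(k) for k = 0…6: 1, -2, 4, -8, 16, -32, 64.
g_2(k) for k = 0…6: 1, 4, 12, 24, 24, 0, 0.
g_3(k) for k = 0…6: 1, 3, 9, 27, 81, 243, 729.
First combine the last two factors: h(k) = Σ_j C(k,j)·g_2(j)·g_3(k−j) for k = 0…6: 1, 7, 45, 267, 1473, 7623, 37341.
c_6 = Σ_k C(6,k)·g_1(k)·h(6−k) = 1·1·37341 + 6·(-2)·7623 + 15·4·1473 + 20·(-8)·267 + 15·16·45 + 6·(-32)·7 + 1·64·1 = 37341 − 91476 + 88380 − 42720 + 10800 − 1344 + 64 = 1045.

1045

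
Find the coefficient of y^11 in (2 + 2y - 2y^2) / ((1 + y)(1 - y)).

2

The denominator gives the recurrence a_n = a_(n−2) for n ≥ 3; the numerator fixes a_0 = 2, a_1 = 2, a_2 = 0.
Iterating: 2, 2, 0, 2, 0, 2, 0, 2, 0, 2, 0, 2, so a_11 = 2.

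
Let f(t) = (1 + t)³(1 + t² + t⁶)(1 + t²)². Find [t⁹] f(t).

8

(1 + t)³ has coefficients 1,3,3,1 for degrees 0…3.
(1 + t² + t⁶) has coefficients 1,0,1,0,0,0,1,0,0,0 for degrees 0…9.
Finally multiplying by (1 + t²)², the product of all factors after the first has coefficients 1,0,3,0,3,0,2,0,2,0 for degrees 0…9.
[t⁹] = 1·0 + 3·2 + 3·0 + 1·2 = 8.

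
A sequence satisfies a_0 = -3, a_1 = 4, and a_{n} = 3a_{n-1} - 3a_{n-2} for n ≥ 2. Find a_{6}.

The ordinary generating function has denominator 1 - 3z + 3z^2.
Iterating the recurrence: a_0,…,a_{6} = -3, 4, 21, 51, 90, 117, 81.

81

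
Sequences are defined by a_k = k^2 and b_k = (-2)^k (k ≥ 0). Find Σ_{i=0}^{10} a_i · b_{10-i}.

-38

The convolution is the x^10 coefficient of A(x)B(x).
Σ = 0·1024 + 1·(-512) + 4·256 + 9·(-128) + 16·64 + 25·(-32) + 36·16 + 49·(-8) + 64·4 + 81·(-2) + 100·1 = -38.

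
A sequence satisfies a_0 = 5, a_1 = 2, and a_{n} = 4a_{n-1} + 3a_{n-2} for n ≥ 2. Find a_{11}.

21499826

The ordinary generating function has denominator 1 - 4z - 3z^2.
Iterating the recurrence: a_0,…,a_{11} = 5, 2, 23, 98, 461, 2138, 9935, 46154, 214421, 996146, 4627847, 21499826.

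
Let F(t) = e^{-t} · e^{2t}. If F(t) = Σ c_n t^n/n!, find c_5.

The EGF product rule gives c_5 = Σ_{k_1+k_2=5} C(5; k_1,k_2) · ∏ g_i(k_i), where e^{-t} gives (-1)^k; e^{2t} gives (2)^k.
g_1(k) for k = 0…5: 1, -1, 1, -1, 1, -1.
g_2(k) for k = 0…5: 1, 2, 4, 8, 16, 32.
c_5 = Σ_k C(5,k)·g_1(k)·g_2(5−k) = 1·1·32 + 5·(-1)·16 + 10·1·8 + 10·(-1)·4 + 5·1·2 + 1·(-1)·1 = 32 − 80 + 80 − 40 + 10 − 1 = 1.

1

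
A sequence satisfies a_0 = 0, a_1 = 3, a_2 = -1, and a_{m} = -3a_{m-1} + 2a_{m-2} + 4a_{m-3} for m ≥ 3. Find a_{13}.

The ordinary generating function has denominator 1 + 3t - 2t^2 - 4t^3.
Iterating the recurrence: a_0,…,a_{13} = 0, 3, -1, 9, -17, 65, -193, 641, -2049, 6657, -21505, 69633, -225281, 729089.

729089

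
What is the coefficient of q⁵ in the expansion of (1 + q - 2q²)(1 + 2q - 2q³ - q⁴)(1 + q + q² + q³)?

(1 + q - 2q²) has coefficients 1,1,-2 for degrees 0…2.
(1 + 2q - 2q³ - q⁴) has coefficients 1,2,0,-2,-1,0 for degrees 0…5.
Finally multiplying by (1 + q + q² + q³), the product of all factors after the first has coefficients 1,3,3,1,-1,-3 for degrees 0…5.
[q⁵] = 1·(-3) + 1·(-1) − 2·1 = -6.

-6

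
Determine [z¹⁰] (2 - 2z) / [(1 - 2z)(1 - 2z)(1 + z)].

8420

The denominator gives the recurrence a_n = 3a_(n−1) − 4a_(n−3) for n ≥ 3; the numerator fixes a_0 = 2, a_1 = 4, a_2 = 12.
Iterating: 2, 4, 12, 28, 68, 156, 356, 796, 1764, 3868, 8420, so a_10 = 8420.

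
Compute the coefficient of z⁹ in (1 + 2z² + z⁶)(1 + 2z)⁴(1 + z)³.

(1 + 2z² + z⁶) has coefficients 1,0,2,0,0,0,1 for degrees 0…6.
(1 + 2z)⁴ has coefficients 1,8,24,32,16,0,0,0,0,0 for degrees 0…9.
Finally multiplying by (1 + z)³, the product of all factors after the first has coefficients 1,11,51,129,192,168,80,16,0,0 for degrees 0…9.
[z⁹] = 1·0 + 2·16 + 1·129 = 161.

161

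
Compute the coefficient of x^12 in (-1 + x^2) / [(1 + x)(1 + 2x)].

The denominator gives the recurrence a_n = −3a_(n−1) − 2a_(n−2) for n ≥ 3; the numerator fixes a_0 = -1, a_1 = 3, a_2 = -6.
Iterating: -1, 3, -6, 12, -24, 48, -96, 192, -384, 768, -1536, 3072, -6144, so a_12 = -6144.

-6144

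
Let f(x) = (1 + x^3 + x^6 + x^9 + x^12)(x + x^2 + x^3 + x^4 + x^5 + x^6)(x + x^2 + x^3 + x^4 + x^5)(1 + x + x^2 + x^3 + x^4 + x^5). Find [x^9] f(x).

(1 + x^3 + x^6 + x^9 + x^12) has coefficients 1,0,0,1,0,0,1,0,0,1 for degrees 0…9.
(x + x^2 + x^3 + x^4 + x^5 + x^6) has coefficients 0,1,1,1,1,1,1,0,0,0 for degrees 0…9.
Multiplying by (x + x^2 + x^3 + x^4 + x^5) gives running coefficients 0,0,1,2,3,4,5,5,4,3 for degrees 0…9.
Finally multiplying by (1 + x + x^2 + x^3 + x^4 + x^5), the product of all factors after the first has coefficients 0,0,1,3,6,10,15,20,23,24 for degrees 0…9.
[x^9] = 1·24 + 1·15 + 1·3 + 1·0 = 42.

42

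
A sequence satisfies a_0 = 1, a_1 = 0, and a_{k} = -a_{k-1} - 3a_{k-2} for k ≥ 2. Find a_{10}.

222

The ordinary generating function has denominator 1 + z + 3z^2.
Iterating the recurrence: a_0,…,a_{10} = 1, 0, -3, 3, 6, -15, -3, 48, -39, -105, 222.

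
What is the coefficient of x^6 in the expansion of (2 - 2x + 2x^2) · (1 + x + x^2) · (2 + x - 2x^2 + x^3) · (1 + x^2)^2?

(2 - 2x + 2x^2) has coefficients 2,-2,2 for degrees 0…2.
(1 + x + x^2) has coefficients 1,1,1,0,0,0,0 for degrees 0…6.
Multiplying by (2 + x - 2x^2 + x^3) gives running coefficients 2,3,1,0,-1,1,0 for degrees 0…6.
Finally multiplying by (1 + x^2)^2, the product of all factors after the first has coefficients 2,3,5,6,3,4,-1 for degrees 0…6.
[x^6] = 2·(-1) − 2·4 + 2·3 = -4.

-4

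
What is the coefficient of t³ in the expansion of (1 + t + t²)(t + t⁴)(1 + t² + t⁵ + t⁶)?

2

(1 + t + t²) has coefficients 1,1,1 for degrees 0…2.
(t + t⁴) has coefficients 0,1,0,0 for degrees 0…3.
Finally multiplying by (1 + t² + t⁵ + t⁶), the product of all factors after the first has coefficients 0,1,0,1 for degrees 0…3.
[t³] = 1·1 + 1·0 + 1·1 = 2.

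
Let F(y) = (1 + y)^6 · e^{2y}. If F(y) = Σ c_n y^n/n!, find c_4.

The EGF product rule gives c_4 = Σ_{k_1+k_2=4} C(4; k_1,k_2) · ∏ g_i(k_i), where (1+y)^6 gives the falling factorial (6)_k; e^{2y} gives (2)^k.
g_1(k) for k = 0…4: 1, 6, 30, 120, 360.
g_2(k) for k = 0…4: 1, 2, 4, 8, 16.
c_4 = Σ_k C(4,k)·g_1(k)·g_2(4−k) = 1·1·16 + 4·6·8 + 6·30·4 + 4·120·2 + 1·360·1 = 16 + 192 + 720 + 960 + 360 = 2248.

2248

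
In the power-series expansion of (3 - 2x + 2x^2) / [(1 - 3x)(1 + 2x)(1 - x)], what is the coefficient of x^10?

137041

The denominator gives the recurrence a_n = 2a_(n−1) + 5a_(n−2) − 6a_(n−3) for n ≥ 3; the numerator fixes a_0 = 3, a_1 = 4, a_2 = 25.
Iterating: 3, 4, 25, 52, 205, 520, 1753, 4876, 15397, 44656, 137041, so a_10 = 137041.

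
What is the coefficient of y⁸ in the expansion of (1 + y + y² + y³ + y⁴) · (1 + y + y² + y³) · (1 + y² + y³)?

(1 + y + y² + y³ + y⁴) has coefficients 1,1,1,1,1 for degrees 0…4.
(1 + y + y² + y³) has coefficients 1,1,1,1,0,0,0,0,0 for degrees 0…8.
Finally multiplying by (1 + y² + y³), the product of all factors after the first has coefficients 1,1,2,3,2,2,1,0,0 for degrees 0…8.
[y⁸] = 1·0 + 1·0 + 1·1 + 1·2 + 1·2 = 5.

5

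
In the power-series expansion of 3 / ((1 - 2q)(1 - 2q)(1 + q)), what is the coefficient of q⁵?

The denominator gives the recurrence a_n = 3a_(n−1) − 4a_(n−3) for n ≥ 3; the numerator fixes a_0 = 3, a_1 = 9, a_2 = 27.
Iterating: 3, 9, 27, 69, 171, 405, so a_5 = 405.

405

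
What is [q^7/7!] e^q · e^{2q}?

The EGF product rule gives c_7 = Σ_{k_1+k_2=7} C(7; k_1,k_2) · ∏ g_i(k_i), where e^q gives (1)^k; e^{2q} gives (2)^k.
g_1(k) for k = 0…7: 1, 1, 1, 1, 1, 1, 1, 1.
g_2(k) for k = 0…7: 1, 2, 4, 8, 16, 32, 64, 128.
c_7 = Σ_k C(7,k)·g_1(k)·g_2(7−k) = 1·1·128 + 7·1·64 + 21·1·32 + 35·1·16 + 35·1·8 + 21·1·4 + 7·1·2 + 1·1·1 = 128 + 448 + 672 + 560 + 280 + 84 + 14 + 1 = 2187.

2187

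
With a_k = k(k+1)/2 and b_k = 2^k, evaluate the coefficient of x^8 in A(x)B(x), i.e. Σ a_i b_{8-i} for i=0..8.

968

Write out a_i and b_{8-i} for i = 0,…,8 and sum the products.
Σ = 0·256 + 1·128 + 3·64 + 6·32 + 10·16 + 15·8 + 21·4 + 28·2 + 36·1 = 968.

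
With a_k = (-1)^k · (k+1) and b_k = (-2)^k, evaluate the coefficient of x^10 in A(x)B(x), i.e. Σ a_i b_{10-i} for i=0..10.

4083

This is [x^10] in the product of the two ordinary generating functions.
Σ = 1·1024 − 2·(-512) + 3·256 − 4·(-128) + 5·64 − 6·(-32) + 7·16 − 8·(-8) + 9·4 − 10·(-2) + 11·1 = 4083.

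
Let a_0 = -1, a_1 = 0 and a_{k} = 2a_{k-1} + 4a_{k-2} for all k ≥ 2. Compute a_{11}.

The ordinary generating function has denominator 1 - 2y - 4y^2.
Iterating the recurrence: a_0,…,a_{11} = -1, 0, -4, -8, -32, -96, -320, -1024, -3328, -10752, -34816, -112640.

-112640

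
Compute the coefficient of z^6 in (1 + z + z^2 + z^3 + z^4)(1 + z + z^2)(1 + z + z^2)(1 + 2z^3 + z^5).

25

(1 + z + z^2 + z^3 + z^4) has coefficients 1,1,1,1,1 for degrees 0…4.
(1 + z + z^2) has coefficients 1,1,1,0,0,0,0 for degrees 0…6.
Multiplying by (1 + z + z^2) gives running coefficients 1,2,3,2,1,0,0 for degrees 0…6.
Finally multiplying by (1 + 2z^3 + z^5), the product of all factors after the first has coefficients 1,2,3,4,5,7,6 for degrees 0…6.
[z^6] = 1·6 + 1·7 + 1·5 + 1·4 + 1·3 = 25.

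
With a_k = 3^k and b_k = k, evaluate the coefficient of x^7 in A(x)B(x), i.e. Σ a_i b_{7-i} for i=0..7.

Write out a_i and b_{7-i} for i = 0,…,7 and sum the products.
Σ = 1·7 + 3·6 + 9·5 + 27·4 + 81·3 + 243·2 + 729·1 + 2187·0 = 1636.

1636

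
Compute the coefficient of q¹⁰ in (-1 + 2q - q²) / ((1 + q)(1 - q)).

The denominator gives the recurrence a_n = a_(n−2) for n ≥ 3; the numerator fixes a_0 = -1, a_1 = 2, a_2 = -2.
Iterating: -1, 2, -2, 2, -2, 2, -2, 2, -2, 2, -2, so a_10 = -2.

-2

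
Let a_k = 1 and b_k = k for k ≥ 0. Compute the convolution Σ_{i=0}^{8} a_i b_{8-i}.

The convolution is the x^8 coefficient of A(x)B(x).
Σ = 1·8 + 1·7 + 1·6 + 1·5 + 1·4 + 1·3 + 1·2 + 1·1 + 1·0 = 36.

36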